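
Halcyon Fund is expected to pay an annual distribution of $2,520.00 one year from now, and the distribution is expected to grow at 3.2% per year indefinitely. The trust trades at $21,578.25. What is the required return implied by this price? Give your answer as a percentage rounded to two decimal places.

14.88%

P = D₁/(r − g) ⇒ r = D₁/P + g = $2,520.0000/$21,578.25 + 0.032 = 0.116784 + 0.032 = 0.148784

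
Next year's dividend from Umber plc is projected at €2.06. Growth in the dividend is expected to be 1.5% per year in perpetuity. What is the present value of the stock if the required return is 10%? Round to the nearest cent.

Growing perpetuity: P = D₁ / (r − g) = €2.0600 / (0.1 − 0.015) = €24.24

€24.24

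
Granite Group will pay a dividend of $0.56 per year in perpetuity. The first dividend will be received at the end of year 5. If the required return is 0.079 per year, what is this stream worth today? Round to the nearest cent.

$5.23

Value at end of year 4: C / r = $0.56 / 0.079 = $7.0886
Discount to today: PV = $7.0886 / (1 + 0.079)^4 = $7.0886 / 1.355457 = $5.23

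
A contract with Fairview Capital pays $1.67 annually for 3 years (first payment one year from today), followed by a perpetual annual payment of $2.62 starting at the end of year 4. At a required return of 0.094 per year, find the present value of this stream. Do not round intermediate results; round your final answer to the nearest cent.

$25.48

PV of 3-year annuity: $1.67 × [1 − (1+0.094)^−3] / 0.094 = 4.19731
Perpetuity value at year 3: $2.62 / 0.094 = 27.87234
PV of perpetuity: 27.87234 / (1+0.094)^3 = 21.28734
Total PV = 4.19731 + 21.28734 = 25.48465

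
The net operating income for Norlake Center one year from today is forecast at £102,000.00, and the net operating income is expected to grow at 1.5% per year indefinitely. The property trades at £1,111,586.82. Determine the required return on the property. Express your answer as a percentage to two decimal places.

10.68%

P = D₁/(r − g) ⇒ r = D₁/P + g = £102,000.0000/£1,111,586.82 + 0.015 = 0.091761 + 0.015 = 0.106761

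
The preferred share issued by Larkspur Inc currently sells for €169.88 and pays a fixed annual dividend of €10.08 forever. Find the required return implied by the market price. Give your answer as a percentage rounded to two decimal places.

5.93%

P = C/r ⇒ r = C/P = €10.08/€169.88 = 0.059336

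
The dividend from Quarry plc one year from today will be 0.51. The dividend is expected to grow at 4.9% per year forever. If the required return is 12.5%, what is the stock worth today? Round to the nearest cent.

6.71

Growing perpetuity: P = D₁ / (r − g) = 0.5100 / (0.125 − 0.049) = 6.71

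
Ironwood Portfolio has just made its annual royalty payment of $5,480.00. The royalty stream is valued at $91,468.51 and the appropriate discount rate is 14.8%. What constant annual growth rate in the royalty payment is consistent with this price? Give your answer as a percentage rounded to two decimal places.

8.31%

P = D₀(1+g)/(r−g) ⇒ P(r−g) = D₀(1+g) ⇒ g(P+D₀) = P·r − D₀
g = (P·r − D₀)/(P + D₀) = ($91,468.51×0.148 − $5,480.00) / ($91,468.51 + $5,480.00) = 0.083109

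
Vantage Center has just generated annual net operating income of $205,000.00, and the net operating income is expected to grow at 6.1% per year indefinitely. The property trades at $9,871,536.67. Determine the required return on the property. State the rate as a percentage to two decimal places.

8.30%

D₁ = $205,000.00 × 1.061 = $217,505.0000
P = D₁/(r − g) ⇒ r = D₁/P + g = $217,505.0000/$9,871,536.67 + 0.061 = 0.022034 + 0.061 = 0.083034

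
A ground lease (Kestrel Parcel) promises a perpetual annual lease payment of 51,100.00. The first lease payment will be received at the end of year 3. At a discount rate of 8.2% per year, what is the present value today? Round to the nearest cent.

Value at end of year 2: C / r = 51,100.00 / 0.082 = 623,170.7317
Discount to today: PV = 623,170.7317 / (1 + 0.082)^2 = 623,170.7317 / 1.170724 = 532,295.17

532295.17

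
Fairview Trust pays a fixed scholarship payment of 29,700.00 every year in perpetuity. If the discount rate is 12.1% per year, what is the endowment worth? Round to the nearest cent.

245454.55

Level perpetuity: PV = C / r = 29,700.00 / 0.121 = 245,454.55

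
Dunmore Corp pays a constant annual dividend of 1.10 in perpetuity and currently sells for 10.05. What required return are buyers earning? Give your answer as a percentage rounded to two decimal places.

10.95%

P = C/r ⇒ r = C/P = 1.10/10.05 = 0.109453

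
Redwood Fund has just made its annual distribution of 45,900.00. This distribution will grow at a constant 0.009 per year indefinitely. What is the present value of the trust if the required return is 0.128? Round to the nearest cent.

D₁ = D₀ × (1 + g) = 45,900.00 × 1.009 = 46,313.1000
Growing perpetuity: P = D₁ / (r − g) = 46,313.1000 / (0.128 − 0.009) = 389,185.71

389185.71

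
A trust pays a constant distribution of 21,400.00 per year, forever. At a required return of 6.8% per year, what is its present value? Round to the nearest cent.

314705.88

Level perpetuity: PV = C / r = 21,400.00 / 0.068 = 314,705.88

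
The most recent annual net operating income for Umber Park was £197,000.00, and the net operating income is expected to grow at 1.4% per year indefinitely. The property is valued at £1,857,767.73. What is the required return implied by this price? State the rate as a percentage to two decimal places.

D₁ = £197,000.00 × 1.014 = £199,758.0000
P = D₁/(r − g) ⇒ r = D₁/P + g = £199,758.0000/£1,857,767.73 + 0.014 = 0.107526 + 0.014 = 0.121526

12.15%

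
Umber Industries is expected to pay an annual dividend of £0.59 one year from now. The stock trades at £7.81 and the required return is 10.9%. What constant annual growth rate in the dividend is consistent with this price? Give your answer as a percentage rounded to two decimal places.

3.35%

P = D₁/(r−g) ⇒ g = r − D₁/P = 0.109 − £0.59/£7.81 = 0.033456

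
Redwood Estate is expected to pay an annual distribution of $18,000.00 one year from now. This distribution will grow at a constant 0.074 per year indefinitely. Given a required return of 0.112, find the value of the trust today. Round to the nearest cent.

$473684.21

Growing perpetuity: P = D₁ / (r − g) = $18,000.0000 / (0.112 − 0.074) = $473,684.21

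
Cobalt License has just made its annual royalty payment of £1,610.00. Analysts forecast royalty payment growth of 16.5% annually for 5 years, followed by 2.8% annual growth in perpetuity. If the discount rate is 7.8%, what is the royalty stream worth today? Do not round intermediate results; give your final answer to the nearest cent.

£59017.93

D_1 = 1875.65000
D_2 = 2185.13225
D_3 = 2545.67907
D_4 = 2965.71612
D_5 = 3455.05928
Terminal value at year 5: TV = D_5×(1+g_2)/(r−g_2) = 3551.80094/0.05 = 71036.01874
P_0 = D_1/(1+r)^1 + D_2/(1+r)^2 + D_3/(1+r)^3 + D_4/(1+r)^4 + D_5/(1+r)^5 + TV/(1+r)^5
    = 1739.93506 + 1880.35654 + 2032.11073 + 2196.11225 + 2373.34951 + 48796.06587 = 59017.92997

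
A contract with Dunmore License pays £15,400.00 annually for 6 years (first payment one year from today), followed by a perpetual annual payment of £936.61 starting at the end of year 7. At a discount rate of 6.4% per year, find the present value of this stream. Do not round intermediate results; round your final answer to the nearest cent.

PV of 6-year annuity: £15,400.00 × [1 − (1+0.064)^−6] / 0.064 = 74784.35465
Perpetuity value at year 6: £936.61 / 0.064 = 14634.53125
PV of perpetuity: 14634.53125 / (1+0.064)^6 = 10086.23421
Total PV = 74784.35465 + 10086.23421 = 84870.58886

£84870.59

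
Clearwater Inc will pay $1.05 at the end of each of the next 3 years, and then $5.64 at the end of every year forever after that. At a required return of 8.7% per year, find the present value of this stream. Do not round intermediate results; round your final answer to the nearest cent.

PV of 3-year annuity: $1.05 × [1 − (1+0.087)^−3] / 0.087 = 2.67213
Perpetuity value at year 3: $5.64 / 0.087 = 64.82759
PV of perpetuity: 64.82759 / (1+0.087)^3 = 50.47441
Total PV = 2.67213 + 50.47441 = 53.14654

$53.15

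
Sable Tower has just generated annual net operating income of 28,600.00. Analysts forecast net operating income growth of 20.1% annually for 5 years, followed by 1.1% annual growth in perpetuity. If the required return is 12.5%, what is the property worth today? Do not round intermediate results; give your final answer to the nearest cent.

D_1 = 34348.60000
D_2 = 41252.66860
D_3 = 49544.45499
D_4 = 59502.89044
D_5 = 71462.97142
Terminal value at year 5: TV = D_5×(1+g_2)/(r−g_2) = 72249.06411/0.114 = 633763.72022
P_0 = D_1/(1+r)^1 + D_2/(1+r)^2 + D_3/(1+r)^3 + D_4/(1+r)^4 + D_5/(1+r)^5 + TV/(1+r)^5
    = 30532.08889 + 32594.70112 + 34796.65426 + 37147.36157 + 39656.87222 + 351693.84044 = 526421.51849

526421.52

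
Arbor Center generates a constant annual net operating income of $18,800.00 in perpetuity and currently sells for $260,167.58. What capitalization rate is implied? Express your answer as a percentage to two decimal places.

P = C/r ⇒ r = C/P = $18,800.00/$260,167.58 = 0.072261

7.23%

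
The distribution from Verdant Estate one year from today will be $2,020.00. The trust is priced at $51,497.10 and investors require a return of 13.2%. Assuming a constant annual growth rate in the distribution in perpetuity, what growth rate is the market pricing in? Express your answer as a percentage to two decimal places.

9.28%

P = D₁/(r−g) ⇒ g = r − D₁/P = 0.132 − $2,020.00/$51,497.10 = 0.092774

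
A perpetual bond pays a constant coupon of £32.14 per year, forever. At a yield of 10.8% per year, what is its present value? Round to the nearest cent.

£297.59

Level perpetuity: PV = C / r = £32.14 / 0.108 = £297.59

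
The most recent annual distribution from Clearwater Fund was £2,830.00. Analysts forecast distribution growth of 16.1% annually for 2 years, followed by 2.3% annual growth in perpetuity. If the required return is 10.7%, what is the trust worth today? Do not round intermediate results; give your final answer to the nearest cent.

£43990.72

D_1 = 3285.63000
D_2 = 3814.61643
Terminal value at year 2: TV = D_2×(1+g_2)/(r−g_2) = 3902.35261/0.084 = 46456.57867
P_0 = D_1/(1+r)^1 + D_2/(1+r)^2 + TV/(1+r)^2
    = 2968.04878 + 3112.83165 + 37909.84257 = 43990.72300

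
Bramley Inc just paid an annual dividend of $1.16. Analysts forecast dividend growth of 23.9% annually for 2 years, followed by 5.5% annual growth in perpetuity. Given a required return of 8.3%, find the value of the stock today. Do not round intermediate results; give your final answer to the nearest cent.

D_1 = 1.43724
D_2 = 1.78074
Terminal value at year 2: TV = D_2×(1+g_2)/(r−g_2) = 1.87868/0.028 = 67.09575
P_0 = D_1/(1+r)^1 + D_2/(1+r)^2 + TV/(1+r)^2
    = 1.32709 + 1.51825 + 57.20554 = 60.05089

$60.05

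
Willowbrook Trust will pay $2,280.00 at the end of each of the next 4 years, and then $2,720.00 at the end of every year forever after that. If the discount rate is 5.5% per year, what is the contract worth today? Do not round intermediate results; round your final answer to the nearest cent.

PV of 4-year annuity: $2,280.00 × [1 − (1+0.055)^−4] / 0.055 = 7991.74228
Perpetuity value at year 4: $2,720.00 / 0.055 = 49454.54545
PV of perpetuity: 49454.54545 / (1+0.055)^4 = 39920.53712
Total PV = 7991.74228 + 39920.53712 = 47912.27940

$47912.28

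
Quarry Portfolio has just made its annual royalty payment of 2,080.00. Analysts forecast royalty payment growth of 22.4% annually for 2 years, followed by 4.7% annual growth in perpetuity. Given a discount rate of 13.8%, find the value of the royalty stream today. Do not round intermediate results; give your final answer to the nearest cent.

D_1 = 2545.92000
D_2 = 3116.20608
Terminal value at year 2: TV = D_2×(1+g_2)/(r−g_2) = 3262.66777/0.091 = 35853.49193
P_0 = D_1/(1+r)^1 + D_2/(1+r)^2 + TV/(1+r)^2
    = 2237.18805 + 2406.25498 + 27685.15350 = 32328.59654

32328.60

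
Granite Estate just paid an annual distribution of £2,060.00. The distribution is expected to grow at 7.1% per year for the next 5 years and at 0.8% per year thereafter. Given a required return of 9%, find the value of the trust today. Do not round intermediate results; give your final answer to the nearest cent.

D_1 = 2206.26000
D_2 = 2362.90446
D_3 = 2530.67068
D_4 = 2710.34829
D_5 = 2902.78302
Terminal value at year 5: TV = D_5×(1+g_2)/(r−g_2) = 2926.00529/0.082 = 35682.99131
P_0 = D_1/(1+r)^1 + D_2/(1+r)^2 + D_3/(1+r)^3 + D_4/(1+r)^4 + D_5/(1+r)^5 + TV/(1+r)^5
    = 2024.09174 + 1988.80941 + 1954.14209 + 1920.07906 + 1886.60979 + 23191.49601 = 32965.22811

£32965.23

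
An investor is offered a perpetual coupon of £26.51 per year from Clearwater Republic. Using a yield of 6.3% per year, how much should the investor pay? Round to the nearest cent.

£420.79

Level perpetuity: PV = C / r = £26.51 / 0.063 = £420.79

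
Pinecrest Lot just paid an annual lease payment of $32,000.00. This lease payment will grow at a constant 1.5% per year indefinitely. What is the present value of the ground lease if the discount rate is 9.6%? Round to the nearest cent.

D₁ = D₀ × (1 + g) = $32,000.00 × 1.015 = $32,480.0000
Growing perpetuity: P = D₁ / (r − g) = $32,480.0000 / (0.096 − 0.015) = $400,987.65

$400987.65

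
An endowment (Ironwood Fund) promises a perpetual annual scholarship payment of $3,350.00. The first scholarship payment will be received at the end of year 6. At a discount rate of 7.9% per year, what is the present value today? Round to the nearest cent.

$28994.16

Value at end of year 5: C / r = $3,350.00 / 0.079 = $42,405.0633
Discount to today: PV = $42,405.0633 / (1 + 0.079)^5 = $42,405.0633 / 1.462538 = $28,994.16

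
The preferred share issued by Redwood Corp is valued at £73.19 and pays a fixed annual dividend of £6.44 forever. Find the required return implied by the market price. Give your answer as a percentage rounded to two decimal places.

P = C/r ⇒ r = C/P = £6.44/£73.19 = 0.087990

8.80%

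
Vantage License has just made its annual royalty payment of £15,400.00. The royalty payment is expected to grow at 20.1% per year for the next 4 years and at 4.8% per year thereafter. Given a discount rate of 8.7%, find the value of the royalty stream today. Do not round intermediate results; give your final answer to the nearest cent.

£696231.56

D_1 = 18495.40000
D_2 = 22212.97540
D_3 = 26677.78346
D_4 = 32040.01793
Terminal value at year 4: TV = D_4×(1+g_2)/(r−g_2) = 33577.93879/0.039 = 860972.78950
P_0 = D_1/(1+r)^1 + D_2/(1+r)^2 + D_3/(1+r)^3 + D_4/(1+r)^4 + TV/(1+r)^4
    = 17015.08740 + 18799.55838 + 20771.17720 + 22949.57113 + 616696.16784 = 696231.56196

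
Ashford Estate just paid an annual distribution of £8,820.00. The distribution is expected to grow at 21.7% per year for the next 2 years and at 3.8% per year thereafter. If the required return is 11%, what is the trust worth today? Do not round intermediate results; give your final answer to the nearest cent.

D_1 = 10733.94000
D_2 = 13063.20498
Terminal value at year 2: TV = D_2×(1+g_2)/(r−g_2) = 13559.60677/0.072 = 188327.87180
P_0 = D_1/(1+r)^1 + D_2/(1+r)^2 + TV/(1+r)^2
    = 9670.21622 + 10602.39021 + 152851.12555 = 173123.73198

£173123.73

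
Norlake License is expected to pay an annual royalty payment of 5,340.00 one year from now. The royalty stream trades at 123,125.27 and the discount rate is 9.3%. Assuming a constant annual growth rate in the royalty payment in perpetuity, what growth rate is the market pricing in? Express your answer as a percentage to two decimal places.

P = D₁/(r−g) ⇒ g = r − D₁/P = 0.093 − 5,340.00/123,125.27 = 0.049630

4.96%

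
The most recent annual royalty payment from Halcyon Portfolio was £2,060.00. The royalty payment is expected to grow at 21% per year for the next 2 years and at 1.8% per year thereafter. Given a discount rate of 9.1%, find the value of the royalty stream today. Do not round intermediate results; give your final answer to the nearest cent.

D_1 = 2492.60000
D_2 = 3016.04600
Terminal value at year 2: TV = D_2×(1+g_2)/(r−g_2) = 3070.33483/0.073 = 42059.38121
P_0 = D_1/(1+r)^1 + D_2/(1+r)^2 + TV/(1+r)^2
    = 2284.69294 + 2533.89410 + 35335.67385 = 40154.26089

£40154.26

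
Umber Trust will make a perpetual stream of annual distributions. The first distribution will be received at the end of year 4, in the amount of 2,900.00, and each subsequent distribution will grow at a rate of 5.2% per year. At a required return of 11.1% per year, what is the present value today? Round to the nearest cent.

35842.96

Value at end of year 3: C₁ / (r − g) = 2,900.00 / (0.111 − 0.052) = 49,152.5424
Discount to today: PV = 49,152.5424 / (1 + 0.111)^3 = 49,152.5424 / 1.371331 = 35,842.96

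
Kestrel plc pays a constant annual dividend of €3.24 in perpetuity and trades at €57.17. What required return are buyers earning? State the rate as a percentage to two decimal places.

P = C/r ⇒ r = C/P = €3.24/€57.17 = 0.056673

5.67%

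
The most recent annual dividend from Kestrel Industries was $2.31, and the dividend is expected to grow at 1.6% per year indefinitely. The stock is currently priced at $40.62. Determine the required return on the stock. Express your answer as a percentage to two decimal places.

7.38%

D₁ = $2.31 × 1.016 = $2.3470
P = D₁/(r − g) ⇒ r = D₁/P + g = $2.3470/$40.62 + 0.016 = 0.057778 + 0.016 = 0.073778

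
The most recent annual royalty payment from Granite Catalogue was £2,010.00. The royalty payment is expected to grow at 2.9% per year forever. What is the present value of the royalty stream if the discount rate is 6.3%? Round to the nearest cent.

D₁ = D₀ × (1 + g) = £2,010.00 × 1.029 = £2,068.2900
Growing perpetuity: P = D₁ / (r − g) = £2,068.2900 / (0.063 − 0.029) = £60,832.06

£60832.06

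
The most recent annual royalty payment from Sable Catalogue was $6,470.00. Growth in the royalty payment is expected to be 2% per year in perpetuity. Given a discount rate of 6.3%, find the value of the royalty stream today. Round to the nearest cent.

$153474.42

D₁ = D₀ × (1 + g) = $6,470.00 × 1.02 = $6,599.4000
Growing perpetuity: P = D₁ / (r − g) = $6,599.4000 / (0.063 − 0.02) = $153,474.42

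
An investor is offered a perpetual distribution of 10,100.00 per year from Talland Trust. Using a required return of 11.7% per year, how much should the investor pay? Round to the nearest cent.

86324.79

Level perpetuity: PV = C / r = 10,100.00 / 0.117 = 86,324.79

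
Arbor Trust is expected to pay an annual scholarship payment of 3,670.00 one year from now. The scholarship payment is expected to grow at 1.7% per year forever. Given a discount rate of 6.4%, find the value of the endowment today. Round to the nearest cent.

Growing perpetuity: P = D₁ / (r − g) = 3,670.0000 / (0.064 − 0.017) = 78,085.11

78085.11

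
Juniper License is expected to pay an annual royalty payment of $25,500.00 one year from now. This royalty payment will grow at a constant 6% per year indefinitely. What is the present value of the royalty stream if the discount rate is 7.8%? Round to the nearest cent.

Growing perpetuity: P = D₁ / (r − g) = $25,500.0000 / (0.078 − 0.06) = $1,416,666.67

$1416666.67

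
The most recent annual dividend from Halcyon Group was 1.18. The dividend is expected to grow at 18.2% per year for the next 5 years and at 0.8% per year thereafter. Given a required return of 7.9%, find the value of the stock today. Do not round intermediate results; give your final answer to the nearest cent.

D_1 = 1.39476
D_2 = 1.64861
D_3 = 1.94865
D_4 = 2.30331
D_5 = 2.72251
Terminal value at year 5: TV = D_5×(1+g_2)/(r−g_2) = 2.74429/0.071 = 38.65196
P_0 = D_1/(1+r)^1 + D_2/(1+r)^2 + D_3/(1+r)^3 + D_4/(1+r)^4 + D_5/(1+r)^5 + TV/(1+r)^5
    = 1.29264 + 1.41604 + 1.55121 + 1.69928 + 1.86150 + 26.42800 = 34.24867

34.25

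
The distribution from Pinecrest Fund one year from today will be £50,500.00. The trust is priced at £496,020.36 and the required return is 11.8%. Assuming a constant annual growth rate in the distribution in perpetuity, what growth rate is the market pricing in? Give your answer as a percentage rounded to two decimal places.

P = D₁/(r−g) ⇒ g = r − D₁/P = 0.118 − £50,500.00/£496,020.36 = 0.016190

1.62%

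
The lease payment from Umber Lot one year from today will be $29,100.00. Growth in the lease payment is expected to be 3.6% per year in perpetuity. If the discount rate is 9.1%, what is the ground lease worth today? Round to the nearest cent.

Growing perpetuity: P = D₁ / (r − g) = $29,100.0000 / (0.091 − 0.036) = $529,090.91

$529090.91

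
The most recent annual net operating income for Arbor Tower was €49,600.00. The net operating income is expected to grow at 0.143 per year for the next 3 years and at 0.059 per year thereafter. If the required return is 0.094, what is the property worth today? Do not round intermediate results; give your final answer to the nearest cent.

€1874108.41

D_1 = 56692.80000
D_2 = 64799.87040
D_3 = 74066.25187
Terminal value at year 3: TV = D_3×(1+g_2)/(r−g_2) = 78436.16073/0.035 = 2241033.16364
P_0 = D_1/(1+r)^1 + D_2/(1+r)^2 + D_3/(1+r)^3 + TV/(1+r)^3
    = 51821.57221 + 54142.64812 + 56567.68446 + 1711576.50972 = 1874108.41450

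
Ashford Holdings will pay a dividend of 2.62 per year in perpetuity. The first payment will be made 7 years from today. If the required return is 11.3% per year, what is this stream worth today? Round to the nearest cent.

Value at end of year 6: C / r = 2.62 / 0.113 = 23.1858
Discount to today: PV = 23.1858 / (1 + 0.113)^6 = 23.1858 / 1.900951 = 12.20

12.20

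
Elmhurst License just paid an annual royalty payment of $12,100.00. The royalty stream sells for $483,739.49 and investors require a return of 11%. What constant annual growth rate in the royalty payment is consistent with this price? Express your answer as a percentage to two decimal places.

8.29%

P = D₀(1+g)/(r−g) ⇒ P(r−g) = D₀(1+g) ⇒ g(P+D₀) = P·r − D₀
g = (P·r − D₀)/(P + D₀) = ($483,739.49×0.11 − $12,100.00) / ($483,739.49 + $12,100.00) = 0.082913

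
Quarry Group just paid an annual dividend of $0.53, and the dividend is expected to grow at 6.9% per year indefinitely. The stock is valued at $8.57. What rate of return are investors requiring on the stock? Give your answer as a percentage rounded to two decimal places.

13.51%

D₁ = $0.53 × 1.069 = $0.5666
P = D₁/(r − g) ⇒ r = D₁/P + g = $0.5666/$8.57 + 0.069 = 0.066111 + 0.069 = 0.135111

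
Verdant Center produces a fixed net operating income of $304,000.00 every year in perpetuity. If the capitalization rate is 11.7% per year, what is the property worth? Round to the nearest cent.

Level perpetuity: PV = C / r = $304,000.00 / 0.117 = $2,598,290.60

$2598290.60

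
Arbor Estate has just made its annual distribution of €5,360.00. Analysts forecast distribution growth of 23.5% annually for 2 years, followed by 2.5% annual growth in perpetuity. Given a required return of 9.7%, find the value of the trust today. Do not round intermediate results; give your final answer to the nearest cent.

€109538.86

D_1 = 6619.60000
D_2 = 8175.20600
Terminal value at year 2: TV = D_2×(1+g_2)/(r−g_2) = 8379.58615/0.072 = 116383.14097
P_0 = D_1/(1+r)^1 + D_2/(1+r)^2 + TV/(1+r)^2
    = 6034.27530 + 6793.37283 + 96711.21038 = 109538.85850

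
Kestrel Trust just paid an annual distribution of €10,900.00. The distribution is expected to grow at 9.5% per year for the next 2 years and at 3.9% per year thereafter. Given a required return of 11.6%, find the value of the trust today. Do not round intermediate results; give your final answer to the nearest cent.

€162784.60

D_1 = 11935.50000
D_2 = 13069.37250
Terminal value at year 2: TV = D_2×(1+g_2)/(r−g_2) = 13579.07803/0.077 = 176351.66269
P_0 = D_1/(1+r)^1 + D_2/(1+r)^2 + TV/(1+r)^2
    = 10694.89247 + 10493.64450 + 141596.06015 = 162784.59712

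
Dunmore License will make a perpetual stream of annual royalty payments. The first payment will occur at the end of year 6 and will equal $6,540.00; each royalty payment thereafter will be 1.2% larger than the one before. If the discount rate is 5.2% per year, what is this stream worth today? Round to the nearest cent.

Value at end of year 5: C₁ / (r − g) = $6,540.00 / (0.052 − 0.012) = $163,500.0000
Discount to today: PV = $163,500.0000 / (1 + 0.052)^5 = $163,500.0000 / 1.288483 = $126,893.41

$126893.41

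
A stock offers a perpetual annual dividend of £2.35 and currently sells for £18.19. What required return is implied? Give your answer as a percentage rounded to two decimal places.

P = C/r ⇒ r = C/P = £2.35/£18.19 = 0.129192

12.92%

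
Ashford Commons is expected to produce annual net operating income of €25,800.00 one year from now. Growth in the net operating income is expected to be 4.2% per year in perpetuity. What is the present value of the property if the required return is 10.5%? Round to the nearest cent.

Growing perpetuity: P = D₁ / (r − g) = €25,800.0000 / (0.105 − 0.042) = €409,523.81

€409523.81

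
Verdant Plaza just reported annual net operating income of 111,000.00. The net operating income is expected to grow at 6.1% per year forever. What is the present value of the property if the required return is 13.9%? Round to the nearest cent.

1509884.62

D₁ = D₀ × (1 + g) = 111,000.00 × 1.061 = 117,771.0000
Growing perpetuity: P = D₁ / (r − g) = 117,771.0000 / (0.139 − 0.061) = 1,509,884.62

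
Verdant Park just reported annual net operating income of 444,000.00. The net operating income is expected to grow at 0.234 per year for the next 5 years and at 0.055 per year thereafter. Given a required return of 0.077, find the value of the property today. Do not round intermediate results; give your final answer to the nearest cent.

45446012.12

D_1 = 547896.00000
D_2 = 676103.66400
D_3 = 834311.92138
D_4 = 1029540.91098
D_5 = 1270453.48415
Terminal value at year 5: TV = D_5×(1+g_2)/(r−g_2) = 1340328.42577/0.022 = 60924019.35340
P_0 = D_1/(1+r)^1 + D_2/(1+r)^2 + D_3/(1+r)^3 + D_4/(1+r)^4 + D_5/(1+r)^5 + TV/(1+r)^5
    = 508724.23398 + 582883.66271 + 667853.70453 + 765210.27984 + 876759.03930 + 42044581.20285 = 45446012.12321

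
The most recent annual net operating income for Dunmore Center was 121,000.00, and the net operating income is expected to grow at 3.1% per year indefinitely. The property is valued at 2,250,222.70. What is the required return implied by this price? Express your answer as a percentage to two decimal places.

8.64%

D₁ = 121,000.00 × 1.031 = 124,751.0000
P = D₁/(r − g) ⇒ r = D₁/P + g = 124,751.0000/2,250,222.70 + 0.031 = 0.055439 + 0.031 = 0.086439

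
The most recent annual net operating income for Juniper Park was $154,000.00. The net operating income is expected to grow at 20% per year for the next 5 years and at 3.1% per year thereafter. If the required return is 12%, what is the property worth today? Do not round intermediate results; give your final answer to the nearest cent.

$3470448.97

D_1 = 184800.00000
D_2 = 221760.00000
D_3 = 266112.00000
D_4 = 319334.40000
D_5 = 383201.28000
Terminal value at year 5: TV = D_5×(1+g_2)/(r−g_2) = 395080.51968/0.089 = 4439106.96270
P_0 = D_1/(1+r)^1 + D_2/(1+r)^2 + D_3/(1+r)^3 + D_4/(1+r)^4 + D_5/(1+r)^5 + TV/(1+r)^5
    = 165000.00000 + 176785.71429 + 189413.26531 + 202942.78426 + 217438.69742 + 2518868.50604 = 3470448.96731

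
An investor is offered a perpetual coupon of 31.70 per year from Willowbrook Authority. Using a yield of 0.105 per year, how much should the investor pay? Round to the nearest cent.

Level perpetuity: PV = C / r = 31.70 / 0.105 = 301.90

301.90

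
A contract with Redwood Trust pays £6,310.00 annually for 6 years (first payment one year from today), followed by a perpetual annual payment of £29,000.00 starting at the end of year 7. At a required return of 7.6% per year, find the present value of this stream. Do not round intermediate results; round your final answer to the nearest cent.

£275400.71

PV of 6-year annuity: £6,310.00 × [1 − (1+0.076)^−6] / 0.076 = 29527.75006
Perpetuity value at year 6: £29,000.00 / 0.076 = 381578.94737
PV of perpetuity: 381578.94737 / (1+0.076)^6 = 245872.96454
Total PV = 29527.75006 + 245872.96454 = 275400.71460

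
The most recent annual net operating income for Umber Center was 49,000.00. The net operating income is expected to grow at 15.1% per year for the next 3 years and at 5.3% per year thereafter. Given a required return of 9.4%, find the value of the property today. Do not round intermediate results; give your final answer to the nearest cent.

1628454.21

D_1 = 56399.00000
D_2 = 64915.24900
D_3 = 74717.45160
Terminal value at year 3: TV = D_3×(1+g_2)/(r−g_2) = 78677.47653/0.041 = 1918962.84229
P_0 = D_1/(1+r)^1 + D_2/(1+r)^2 + D_3/(1+r)^3 + TV/(1+r)^3
    = 51553.01645 + 54239.05113 + 57065.03460 + 1465597.10814 = 1628454.21032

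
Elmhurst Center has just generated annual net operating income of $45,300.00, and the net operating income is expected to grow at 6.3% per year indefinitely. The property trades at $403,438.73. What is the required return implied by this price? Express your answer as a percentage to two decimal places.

D₁ = $45,300.00 × 1.063 = $48,153.9000
P = D₁/(r − g) ⇒ r = D₁/P + g = $48,153.9000/$403,438.73 + 0.063 = 0.119359 + 0.063 = 0.182359

18.24%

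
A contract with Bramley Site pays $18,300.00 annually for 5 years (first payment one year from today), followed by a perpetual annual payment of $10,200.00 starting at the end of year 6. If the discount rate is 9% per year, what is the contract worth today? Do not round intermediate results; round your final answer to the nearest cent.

PV of 5-year annuity: $18,300.00 × [1 − (1+0.09)^−5] / 0.09 = 71180.61812
Perpetuity value at year 5: $10,200.00 / 0.09 = 113333.33333
PV of perpetuity: 113333.33333 / (1+0.09)^5 = 73658.89045
Total PV = 71180.61812 + 73658.89045 = 144839.50857

$144839.51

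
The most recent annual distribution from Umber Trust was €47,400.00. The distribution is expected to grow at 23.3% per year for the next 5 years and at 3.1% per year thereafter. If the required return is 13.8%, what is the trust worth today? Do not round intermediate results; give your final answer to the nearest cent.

D_1 = 58444.20000
D_2 = 72061.69860
D_3 = 88852.07437
D_4 = 109554.60770
D_5 = 135080.83130
Terminal value at year 5: TV = D_5×(1+g_2)/(r−g_2) = 139268.33707/0.107 = 1301573.24363
P_0 = D_1/(1+r)^1 + D_2/(1+r)^2 + D_3/(1+r)^3 + D_4/(1+r)^4 + D_5/(1+r)^5 + TV/(1+r)^5
    = 51356.94200 + 55644.20869 + 60289.37550 + 65322.31985 + 70775.41333 + 681957.48736 = 985345.74673

€985345.75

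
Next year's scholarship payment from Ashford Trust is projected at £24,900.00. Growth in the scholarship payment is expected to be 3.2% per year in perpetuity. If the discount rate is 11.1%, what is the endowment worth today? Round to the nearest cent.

£315189.87

Growing perpetuity: P = D₁ / (r − g) = £24,900.0000 / (0.111 − 0.032) = £315,189.87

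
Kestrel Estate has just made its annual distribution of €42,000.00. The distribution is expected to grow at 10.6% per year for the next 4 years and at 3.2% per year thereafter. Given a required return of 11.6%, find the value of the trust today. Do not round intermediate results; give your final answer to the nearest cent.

€662022.61

D_1 = 46452.00000
D_2 = 51375.91200
D_3 = 56821.75867
D_4 = 62844.86509
Terminal value at year 4: TV = D_4×(1+g_2)/(r−g_2) = 64855.90077/0.084 = 772094.05684
P_0 = D_1/(1+r)^1 + D_2/(1+r)^2 + D_3/(1+r)^3 + D_4/(1+r)^4 + TV/(1+r)^4
    = 41623.65591 + 41250.68409 + 40881.05430 + 40514.73661 + 497752.47835 = 662022.60927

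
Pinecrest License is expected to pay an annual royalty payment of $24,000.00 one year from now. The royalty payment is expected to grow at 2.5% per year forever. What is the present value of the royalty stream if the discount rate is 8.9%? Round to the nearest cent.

$375000.00

Growing perpetuity: P = D₁ / (r − g) = $24,000.0000 / (0.089 − 0.025) = $375,000.00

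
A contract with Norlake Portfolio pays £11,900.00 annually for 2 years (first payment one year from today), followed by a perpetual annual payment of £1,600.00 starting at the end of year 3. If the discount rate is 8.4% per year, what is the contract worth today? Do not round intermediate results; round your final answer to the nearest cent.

£37315.00

PV of 2-year annuity: £11,900.00 × [1 − (1+0.084)^−2] / 0.084 = 21105.03670
Perpetuity value at year 2: £1,600.00 / 0.084 = 19047.61905
PV of perpetuity: 19047.61905 / (1+0.084)^2 = 16209.96705
Total PV = 21105.03670 + 16209.96705 = 37315.00375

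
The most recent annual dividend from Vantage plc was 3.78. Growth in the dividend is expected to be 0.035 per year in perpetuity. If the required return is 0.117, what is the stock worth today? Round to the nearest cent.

D₁ = D₀ × (1 + g) = 3.78 × 1.035 = 3.9123
Growing perpetuity: P = D₁ / (r − g) = 3.9123 / (0.117 − 0.035) = 47.71

47.71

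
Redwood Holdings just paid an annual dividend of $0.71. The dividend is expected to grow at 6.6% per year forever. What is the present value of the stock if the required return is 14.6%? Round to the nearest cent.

$9.46

D₁ = D₀ × (1 + g) = $0.71 × 1.066 = $0.7569
Growing perpetuity: P = D₁ / (r − g) = $0.7569 / (0.146 − 0.066) = $9.46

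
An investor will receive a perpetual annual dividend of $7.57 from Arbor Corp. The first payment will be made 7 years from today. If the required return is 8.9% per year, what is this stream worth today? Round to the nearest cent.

$51.00

Value at end of year 6: C / r = $7.57 / 0.089 = $85.0562
Discount to today: PV = $85.0562 / (1 + 0.089)^6 = $85.0562 / 1.667890 = $51.00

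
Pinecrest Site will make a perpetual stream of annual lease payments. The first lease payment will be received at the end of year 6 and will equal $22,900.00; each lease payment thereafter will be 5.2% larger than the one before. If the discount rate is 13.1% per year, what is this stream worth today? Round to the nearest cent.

Value at end of year 5: C₁ / (r − g) = $22,900.00 / (0.131 − 0.052) = $289,873.4177
Discount to today: PV = $289,873.4177 / (1 + 0.131)^5 = $289,873.4177 / 1.850602 = $156,637.36

$156637.36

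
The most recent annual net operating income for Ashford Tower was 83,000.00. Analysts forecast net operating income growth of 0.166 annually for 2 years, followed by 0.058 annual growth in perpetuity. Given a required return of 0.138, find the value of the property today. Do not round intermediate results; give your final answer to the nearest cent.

1324531.94

D_1 = 96778.00000
D_2 = 112843.14800
Terminal value at year 2: TV = D_2×(1+g_2)/(r−g_2) = 119388.05058/0.08 = 1492350.63230
P_0 = D_1/(1+r)^1 + D_2/(1+r)^2 + TV/(1+r)^2
    = 85042.17926 + 87134.60547 + 1152355.15728 = 1324531.94200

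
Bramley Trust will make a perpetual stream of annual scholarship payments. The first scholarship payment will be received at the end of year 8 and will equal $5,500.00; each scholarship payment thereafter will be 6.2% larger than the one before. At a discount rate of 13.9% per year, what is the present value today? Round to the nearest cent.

Value at end of year 7: C₁ / (r − g) = $5,500.00 / (0.139 − 0.062) = $71,428.5714
Discount to today: PV = $71,428.5714 / (1 + 0.139)^7 = $71,428.5714 / 2.486944 = $28,721.42

$28721.42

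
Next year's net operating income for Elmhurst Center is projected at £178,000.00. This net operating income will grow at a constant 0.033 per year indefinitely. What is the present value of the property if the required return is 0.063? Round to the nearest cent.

Growing perpetuity: P = D₁ / (r − g) = £178,000.0000 / (0.063 − 0.033) = £5,933,333.33

£5933333.33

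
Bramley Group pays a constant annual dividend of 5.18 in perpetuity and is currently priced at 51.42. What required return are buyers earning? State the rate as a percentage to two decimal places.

10.07%

P = C/r ⇒ r = C/P = 5.18/51.42 = 0.100739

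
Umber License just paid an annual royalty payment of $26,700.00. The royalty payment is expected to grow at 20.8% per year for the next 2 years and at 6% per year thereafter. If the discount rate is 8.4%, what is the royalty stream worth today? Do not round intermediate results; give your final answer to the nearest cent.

D_1 = 32253.60000
D_2 = 38962.34880
Terminal value at year 2: TV = D_2×(1+g_2)/(r−g_2) = 41300.08973/0.024 = 1720837.07200
P_0 = D_1/(1+r)^1 + D_2/(1+r)^2 + TV/(1+r)^2
    = 29754.24354 + 33157.86550 + 1464472.39281 = 1527384.50185

$1527384.50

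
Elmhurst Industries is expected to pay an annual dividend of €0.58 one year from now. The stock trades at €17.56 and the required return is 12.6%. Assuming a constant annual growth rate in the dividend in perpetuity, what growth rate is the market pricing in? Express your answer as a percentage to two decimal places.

9.30%

P = D₁/(r−g) ⇒ g = r − D₁/P = 0.126 − €0.58/€17.56 = 0.092970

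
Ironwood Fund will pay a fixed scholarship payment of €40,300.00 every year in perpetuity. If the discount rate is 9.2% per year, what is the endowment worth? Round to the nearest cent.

€438043.48

Level perpetuity: PV = C / r = €40,300.00 / 0.092 = €438,043.48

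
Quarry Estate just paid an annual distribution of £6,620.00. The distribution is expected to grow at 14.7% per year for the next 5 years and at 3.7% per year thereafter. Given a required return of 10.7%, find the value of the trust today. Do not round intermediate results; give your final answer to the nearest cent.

D_1 = 7593.14000
D_2 = 8709.33158
D_3 = 9989.60332
D_4 = 11458.07501
D_5 = 13142.41204
Terminal value at year 5: TV = D_5×(1+g_2)/(r−g_2) = 13628.68128/0.07 = 194695.44689
P_0 = D_1/(1+r)^1 + D_2/(1+r)^2 + D_3/(1+r)^3 + D_4/(1+r)^4 + D_5/(1+r)^5 + TV/(1+r)^5
    = 6859.20506 + 7107.05348 + 7363.85758 + 7629.94096 + 7905.63892 + 117116.39370 = 153982.08970

£153982.09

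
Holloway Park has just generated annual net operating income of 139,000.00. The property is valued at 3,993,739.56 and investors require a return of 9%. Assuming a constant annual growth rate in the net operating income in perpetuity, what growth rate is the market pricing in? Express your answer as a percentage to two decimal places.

P = D₀(1+g)/(r−g) ⇒ P(r−g) = D₀(1+g) ⇒ g(P+D₀) = P·r − D₀
g = (P·r − D₀)/(P + D₀) = (3,993,739.56×0.09 − 139,000.00) / (3,993,739.56 + 139,000.00) = 0.053339

5.33%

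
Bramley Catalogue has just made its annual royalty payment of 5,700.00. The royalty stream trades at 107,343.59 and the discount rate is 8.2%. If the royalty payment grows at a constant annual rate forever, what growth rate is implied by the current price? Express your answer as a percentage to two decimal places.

2.74%

P = D₀(1+g)/(r−g) ⇒ P(r−g) = D₀(1+g) ⇒ g(P+D₀) = P·r − D₀
g = (P·r − D₀)/(P + D₀) = (107,343.59×0.082 − 5,700.00) / (107,343.59 + 5,700.00) = 0.027442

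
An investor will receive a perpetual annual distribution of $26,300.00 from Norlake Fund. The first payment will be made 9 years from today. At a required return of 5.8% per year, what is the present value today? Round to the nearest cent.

$288830.08

Value at end of year 8: C / r = $26,300.00 / 0.058 = $453,448.2759
Discount to today: PV = $453,448.2759 / (1 + 0.058)^8 = $453,448.2759 / 1.569948 = $288,830.08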